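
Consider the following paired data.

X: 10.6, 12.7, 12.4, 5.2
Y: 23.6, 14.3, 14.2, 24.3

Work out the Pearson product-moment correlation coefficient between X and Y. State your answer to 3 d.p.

n = 4, ΣX = 40.9, ΣY = 76.4, ΣX² = 454.45, ΣY² = 1553.58, ΣXY = 734.21
nΣXY − ΣXΣY = 2936.84 − 3124.76 = -187.92
nΣX² − (ΣX)² = 1817.8 − 1672.81 = 144.99; nΣY² − (ΣY)² = 6214.32 − 5836.96 = 377.36
r = -187.92 / √(144.99 × 377.36) = -187.92 / 233.9090 ≈ -0.803

-0.803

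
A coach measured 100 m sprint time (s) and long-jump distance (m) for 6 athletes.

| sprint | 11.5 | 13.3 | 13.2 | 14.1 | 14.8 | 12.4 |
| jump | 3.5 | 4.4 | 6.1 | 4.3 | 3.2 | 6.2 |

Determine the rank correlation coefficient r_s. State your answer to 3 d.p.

Rank sprint: 1, 4, 3, 5, 6, 2
Rank jump: 2, 4, 5, 3, 1, 6
d = rank(sprint) − rank(jump): -1, 0, -2, 2, 5, -4; Σd² = 50
ρ = 1 − 6Σd² / [n(n²−1)] = 1 − 6×50 / (6×35) = 1 − 300/210 ≈ -0.429

-0.429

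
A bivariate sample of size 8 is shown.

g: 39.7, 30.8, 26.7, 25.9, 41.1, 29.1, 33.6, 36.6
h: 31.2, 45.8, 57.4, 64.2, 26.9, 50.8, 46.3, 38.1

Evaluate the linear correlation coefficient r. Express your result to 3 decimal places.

n = 8, Σg = 263.5, Σh = 360.7, Σg² = 8912.97, Σh² = 17387.03, Σgh = 11378.65
nΣgh − ΣgΣh = 91029.2 − 95044.45 = -4015.25
nΣg² − (Σg)² = 71303.76 − 69432.25 = 1871.51; nΣh² − (Σh)² = 139096.24 − 130104.49 = 8991.75
r = -4015.25 / √(1871.51 × 8991.75) = -4015.25 / 4102.2128 ≈ -0.979

-0.979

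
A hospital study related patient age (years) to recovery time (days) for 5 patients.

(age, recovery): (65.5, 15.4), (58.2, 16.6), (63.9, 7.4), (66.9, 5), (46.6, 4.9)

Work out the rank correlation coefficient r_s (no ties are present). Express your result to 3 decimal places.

Rank age: 4, 2, 3, 5, 1
Rank recovery: 4, 5, 3, 2, 1
d = rank(age) − rank(recovery): 0, -3, 0, 3, 0; Σd² = 18
ρ = 1 − 6Σd² / [n(n²−1)] = 1 − 6×18 / (5×24) = 1 − 108/120 ≈ 0.100

0.100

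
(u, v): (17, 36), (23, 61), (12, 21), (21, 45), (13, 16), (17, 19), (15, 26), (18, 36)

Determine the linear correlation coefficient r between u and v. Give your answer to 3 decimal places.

0.905

n = 8, Σu = 136, Σv = 260, Σu² = 2410, Σv² = 10072, Σuv = 4781
nΣuv − ΣuΣv = 38248 − 35360 = 2888
nΣu² − (Σu)² = 19280 − 18496 = 784; nΣv² − (Σv)² = 80576 − 67600 = 12976
r = 2888 / √(784 × 12976) = 2888 / 3189.5429 ≈ 0.905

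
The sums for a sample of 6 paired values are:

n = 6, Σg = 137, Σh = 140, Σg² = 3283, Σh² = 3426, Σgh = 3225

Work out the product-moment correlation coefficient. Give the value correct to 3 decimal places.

r = (nΣgh − ΣgΣh) / √[(nΣg² − (Σg)²)(nΣh² − (Σh)²)]
Numerator: 6×3225 − 137×140 = 170
Denominator: √[(19698 − 18769)(20556 − 19600)] = √[929 × 956] = 942.4033
r = 170 / 942.4033 ≈ 0.180

0.180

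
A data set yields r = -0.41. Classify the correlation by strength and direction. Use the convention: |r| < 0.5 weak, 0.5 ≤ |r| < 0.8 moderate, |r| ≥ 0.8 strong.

r = -0.41 < 0 so the relationship is negative.
|r| = 0.41, which falls in the weak range.

weak negative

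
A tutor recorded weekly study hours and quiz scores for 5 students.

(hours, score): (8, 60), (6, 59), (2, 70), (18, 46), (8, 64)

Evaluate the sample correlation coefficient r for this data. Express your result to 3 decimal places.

n = 5, Σx = 42, Σy = 299, Σx² = 492, Σy² = 18193, Σxy = 2314
nΣxy − ΣxΣy = 11570 − 12558 = -988
nΣx² − (Σx)² = 2460 − 1764 = 696; nΣy² − (Σy)² = 90965 − 89401 = 1564
r = -988 / √(696 × 1564) = -988 / 1043.3331 ≈ -0.947

-0.947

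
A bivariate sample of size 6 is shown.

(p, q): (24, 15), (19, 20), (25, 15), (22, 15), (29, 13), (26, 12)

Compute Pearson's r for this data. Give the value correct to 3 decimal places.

n = 6, Σp = 145, Σq = 90, Σp² = 3563, Σq² = 1388, Σpq = 2134
nΣpq − ΣpΣq = 12804 − 13050 = -246
nΣp² − (Σp)² = 21378 − 21025 = 353; nΣq² − (Σq)² = 8328 − 8100 = 228
r = -246 / √(353 × 228) = -246 / 283.6970 ≈ -0.867

-0.867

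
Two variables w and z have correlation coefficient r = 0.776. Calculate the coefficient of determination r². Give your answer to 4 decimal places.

r² = (0.776)² = 0.6022

0.6022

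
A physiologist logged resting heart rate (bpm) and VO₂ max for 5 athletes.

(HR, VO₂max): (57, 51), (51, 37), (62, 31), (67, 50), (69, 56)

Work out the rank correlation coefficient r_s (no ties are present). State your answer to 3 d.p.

Rank HR: 2, 1, 3, 4, 5
Rank VO₂max: 4, 2, 1, 3, 5
d = rank(HR) − rank(VO₂max): -2, -1, 2, 1, 0; Σd² = 10
ρ = 1 − 6Σd² / [n(n²−1)] = 1 − 6×10 / (5×24) = 1 − 60/120 ≈ 0.500

0.500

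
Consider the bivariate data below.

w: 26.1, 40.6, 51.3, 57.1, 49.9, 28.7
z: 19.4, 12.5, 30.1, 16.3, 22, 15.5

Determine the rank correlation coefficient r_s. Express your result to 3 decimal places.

Rank w: 1, 3, 5, 6, 4, 2
Rank z: 4, 1, 6, 3, 5, 2
d = rank(w) − rank(z): -3, 2, -1, 3, -1, 0; Σd² = 24
ρ = 1 − 6Σd² / [n(n²−1)] = 1 − 6×24 / (6×35) = 1 − 144/210 ≈ 0.314

0.314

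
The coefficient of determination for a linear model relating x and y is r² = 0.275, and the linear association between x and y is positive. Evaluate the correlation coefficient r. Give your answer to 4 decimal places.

0.5244

|r| = √0.275 = 0.5244
The association is positive, so r = 0.5244.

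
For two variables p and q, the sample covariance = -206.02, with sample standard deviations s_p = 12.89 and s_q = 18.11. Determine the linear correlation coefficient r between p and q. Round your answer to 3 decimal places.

-0.883

r = Cov(p,q) / (s_p · s_q) = -206.02 / (12.89 × 18.11)
  = -206.02 / 233.4379 ≈ -0.883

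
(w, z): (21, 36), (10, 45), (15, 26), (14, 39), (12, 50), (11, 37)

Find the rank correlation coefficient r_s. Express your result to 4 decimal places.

-0.6571

Rank w: 6, 1, 5, 4, 3, 2
Rank z: 2, 5, 1, 4, 6, 3
d = rank(w) − rank(z): 4, -4, 4, 0, -3, -1; Σd² = 58
ρ = 1 − 6Σd² / [n(n²−1)] = 1 − 6×58 / (6×35) = 1 − 348/210 ≈ -0.6571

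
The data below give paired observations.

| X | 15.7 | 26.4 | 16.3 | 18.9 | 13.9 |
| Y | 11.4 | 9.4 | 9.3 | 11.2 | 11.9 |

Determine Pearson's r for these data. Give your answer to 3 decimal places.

n = 5, ΣX = 91.2, ΣY = 53.2, ΣX² = 1759.56, ΣY² = 571.86, ΣXY = 955.82
nΣXY − ΣXΣY = 4779.1 − 4851.84 = -72.74
nΣX² − (ΣX)² = 8797.8 − 8317.44 = 480.36; nΣY² − (ΣY)² = 2859.3 − 2830.24 = 29.06
r = -72.74 / √(480.36 × 29.06) = -72.74 / 118.1493 ≈ -0.616

-0.616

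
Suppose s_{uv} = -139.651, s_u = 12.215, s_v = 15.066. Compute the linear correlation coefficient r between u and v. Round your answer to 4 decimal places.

-0.7588

r = Cov(u,v) / (s_u · s_v) = -139.651 / (12.215 × 15.066)
  = -139.651 / 184.0312 ≈ -0.7588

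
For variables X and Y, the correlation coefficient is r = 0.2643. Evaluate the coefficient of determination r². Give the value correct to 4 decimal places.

0.0699

r² = (0.2643)² = 0.0699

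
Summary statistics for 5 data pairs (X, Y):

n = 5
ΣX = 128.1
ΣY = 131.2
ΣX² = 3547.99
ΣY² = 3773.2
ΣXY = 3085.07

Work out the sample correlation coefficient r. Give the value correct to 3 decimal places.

r = (nΣXY − ΣXΣY) / √[(nΣX² − (ΣX)²)(nΣY² − (ΣY)²)]
Numerator: 5×3085.07 − 128.1×131.2 = -1381.37
Denominator: √[(17739.95 − 16409.61)(18866 − 17213.44)] = √[1330.34 × 1652.56] = 1482.7227
r = -1381.37 / 1482.7227 ≈ -0.932

-0.932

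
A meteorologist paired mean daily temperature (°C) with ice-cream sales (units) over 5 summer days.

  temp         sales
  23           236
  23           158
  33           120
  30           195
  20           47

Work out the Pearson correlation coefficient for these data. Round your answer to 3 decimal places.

n = 5, Σx = 129, Σy = 756, Σx² = 3447, Σy² = 135294, Σxy = 19812
nΣxy − ΣxΣy = 99060 − 97524 = 1536
nΣx² − (Σx)² = 17235 − 16641 = 594; nΣy² − (Σy)² = 676470 − 571536 = 104934
r = 1536 / √(594 × 104934) = 1536 / 7894.9855 ≈ 0.195

0.195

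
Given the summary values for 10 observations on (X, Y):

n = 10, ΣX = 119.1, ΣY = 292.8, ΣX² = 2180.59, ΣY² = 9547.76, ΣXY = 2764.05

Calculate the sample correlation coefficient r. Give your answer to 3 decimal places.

r = (nΣXY − ΣXΣY) / √[(nΣX² − (ΣX)²)(nΣY² − (ΣY)²)]
Numerator: 10×2764.05 − 119.1×292.8 = -7231.98
Denominator: √[(21805.9 − 14184.81)(95477.6 − 85731.84)] = √[7621.09 × 9745.76] = 8618.1967
r = -7231.98 / 8618.1967 ≈ -0.839

-0.839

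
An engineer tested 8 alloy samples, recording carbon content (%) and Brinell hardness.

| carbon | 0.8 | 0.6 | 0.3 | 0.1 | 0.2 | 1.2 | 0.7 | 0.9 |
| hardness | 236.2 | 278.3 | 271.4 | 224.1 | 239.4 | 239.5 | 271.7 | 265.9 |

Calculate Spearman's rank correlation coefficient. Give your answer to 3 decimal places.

0.214

Rank carbon: 6, 4, 3, 1, 2, 8, 5, 7
Rank hardness: 2, 8, 6, 1, 3, 4, 7, 5
d = rank(carbon) − rank(hardness): 4, -4, -3, 0, -1, 4, -2, 2; Σd² = 66
ρ = 1 − 6Σd² / [n(n²−1)] = 1 − 6×66 / (8×63) = 1 − 396/504 ≈ 0.214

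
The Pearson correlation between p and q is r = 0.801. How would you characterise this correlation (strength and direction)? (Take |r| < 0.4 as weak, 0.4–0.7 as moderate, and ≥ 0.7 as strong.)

r = 0.801 > 0 so the relationship is positive.
|r| = 0.801, which falls in the strong range.

strong positive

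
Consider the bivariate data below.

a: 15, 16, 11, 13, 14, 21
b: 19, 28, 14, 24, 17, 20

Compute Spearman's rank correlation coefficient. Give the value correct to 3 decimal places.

0.543

Rank a: 4, 5, 1, 2, 3, 6
Rank b: 3, 6, 1, 5, 2, 4
d = rank(a) − rank(b): 1, -1, 0, -3, 1, 2; Σd² = 16
ρ = 1 − 6Σd² / [n(n²−1)] = 1 − 6×16 / (6×35) = 1 − 96/210 ≈ 0.543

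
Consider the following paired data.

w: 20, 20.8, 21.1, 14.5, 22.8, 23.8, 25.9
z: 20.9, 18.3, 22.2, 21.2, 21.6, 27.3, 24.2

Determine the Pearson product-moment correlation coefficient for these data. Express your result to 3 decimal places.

0.514

n = 7, Σw = 148.9, Σz = 155.7, Σw² = 3245.19, Σz² = 3511.47, Σwz = 3343.46
nΣwz − ΣwΣz = 23404.22 − 23183.73 = 220.49
nΣw² − (Σw)² = 22716.33 − 22171.21 = 545.12; nΣz² − (Σz)² = 24580.29 − 24242.49 = 337.8
r = 220.49 / √(545.12 × 337.8) = 220.49 / 429.1172 ≈ 0.514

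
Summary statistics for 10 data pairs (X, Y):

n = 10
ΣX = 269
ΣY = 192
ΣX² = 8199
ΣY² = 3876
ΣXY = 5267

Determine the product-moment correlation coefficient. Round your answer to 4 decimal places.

0.2392

r = (nΣXY − ΣXΣY) / √[(nΣX² − (ΣX)²)(nΣY² − (ΣY)²)]
Numerator: 10×5267 − 269×192 = 1022
Denominator: √[(81990 − 72361)(38760 − 36864)] = √[9629 × 1896] = 4272.7724
r = 1022 / 4272.7724 ≈ 0.2392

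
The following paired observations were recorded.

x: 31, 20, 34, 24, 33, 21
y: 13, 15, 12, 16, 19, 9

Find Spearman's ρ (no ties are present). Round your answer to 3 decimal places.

0.086

Rank x: 4, 1, 6, 3, 5, 2
Rank y: 3, 4, 2, 5, 6, 1
d = rank(x) − rank(y): 1, -3, 4, -2, -1, 1; Σd² = 32
ρ = 1 − 6Σd² / [n(n²−1)] = 1 − 6×32 / (6×35) = 1 − 192/210 ≈ 0.086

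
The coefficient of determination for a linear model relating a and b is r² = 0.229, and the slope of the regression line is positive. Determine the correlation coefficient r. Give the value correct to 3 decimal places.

|r| = √0.229 = 0.479
The association is positive, so r = 0.479.

0.479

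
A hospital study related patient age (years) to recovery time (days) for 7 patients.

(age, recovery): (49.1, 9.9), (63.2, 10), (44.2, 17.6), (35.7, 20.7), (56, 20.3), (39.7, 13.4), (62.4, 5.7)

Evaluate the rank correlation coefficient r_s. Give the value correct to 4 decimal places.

-0.6071

Rank age: 4, 7, 3, 1, 5, 2, 6
Rank recovery: 2, 3, 5, 7, 6, 4, 1
d = rank(age) − rank(recovery): 2, 4, -2, -6, -1, -2, 5; Σd² = 90
ρ = 1 − 6Σd² / [n(n²−1)] = 1 − 6×90 / (7×48) = 1 − 540/336 ≈ -0.6071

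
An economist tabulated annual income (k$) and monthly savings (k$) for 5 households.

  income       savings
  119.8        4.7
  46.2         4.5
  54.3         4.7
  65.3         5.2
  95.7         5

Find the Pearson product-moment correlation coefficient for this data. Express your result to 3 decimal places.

0.187

n = 5, Σx = 381.3, Σy = 24.1, Σx² = 32857.55, Σy² = 116.47, Σxy = 1844.23
nΣxy − ΣxΣy = 9221.15 − 9189.33 = 31.82
nΣx² − (Σx)² = 164287.75 − 145389.69 = 18898.06; nΣy² − (Σy)² = 582.35 − 580.81 = 1.54
r = 31.82 / √(18898.06 × 1.54) = 31.82 / 170.5961 ≈ 0.187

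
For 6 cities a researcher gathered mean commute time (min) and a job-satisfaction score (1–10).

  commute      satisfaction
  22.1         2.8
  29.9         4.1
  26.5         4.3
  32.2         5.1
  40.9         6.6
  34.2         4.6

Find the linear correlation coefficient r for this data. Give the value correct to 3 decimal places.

n = 6, Σx = 185.8, Σy = 27.5, Σx² = 5963.96, Σy² = 133.87, Σxy = 889.9
nΣxy − ΣxΣy = 5339.4 − 5109.5 = 229.9
nΣx² − (Σx)² = 35783.76 − 34521.64 = 1262.12; nΣy² − (Σy)² = 803.22 − 756.25 = 46.97
r = 229.9 / √(1262.12 × 46.97) = 229.9 / 243.4785 ≈ 0.944

0.944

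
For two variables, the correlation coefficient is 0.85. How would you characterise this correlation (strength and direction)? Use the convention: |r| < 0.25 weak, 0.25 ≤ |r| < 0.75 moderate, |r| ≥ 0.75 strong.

r = 0.85 > 0 so the relationship is positive.
|r| = 0.85, which falls in the strong range.

strong positive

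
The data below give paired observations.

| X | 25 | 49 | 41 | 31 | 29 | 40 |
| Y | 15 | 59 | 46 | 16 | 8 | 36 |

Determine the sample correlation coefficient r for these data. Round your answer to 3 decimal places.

n = 6, ΣX = 215, ΣY = 180, ΣX² = 8109, ΣY² = 7438, ΣXY = 7320
nΣXY − ΣXΣY = 43920 − 38700 = 5220
nΣX² − (ΣX)² = 48654 − 46225 = 2429; nΣY² − (ΣY)² = 44628 − 32400 = 12228
r = 5220 / √(2429 × 12228) = 5220 / 5449.9369 ≈ 0.958

0.958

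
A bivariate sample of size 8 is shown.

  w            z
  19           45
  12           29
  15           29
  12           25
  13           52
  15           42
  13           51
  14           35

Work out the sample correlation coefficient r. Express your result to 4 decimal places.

0.2763

n = 8, Σw = 113, Σz = 308, Σw² = 1633, Σz² = 12626, Σwz = 4397
nΣwz − ΣwΣz = 35176 − 34804 = 372
nΣw² − (Σw)² = 13064 − 12769 = 295; nΣz² − (Σz)² = 101008 − 94864 = 6144
r = 372 / √(295 × 6144) = 372 / 1346.2838 ≈ 0.2763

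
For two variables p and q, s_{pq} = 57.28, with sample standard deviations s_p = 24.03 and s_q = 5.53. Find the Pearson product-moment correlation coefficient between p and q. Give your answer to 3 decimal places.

0.431

r = Cov(p,q) / (s_p · s_q) = 57.28 / (24.03 × 5.53)
  = 57.28 / 132.8859 ≈ 0.431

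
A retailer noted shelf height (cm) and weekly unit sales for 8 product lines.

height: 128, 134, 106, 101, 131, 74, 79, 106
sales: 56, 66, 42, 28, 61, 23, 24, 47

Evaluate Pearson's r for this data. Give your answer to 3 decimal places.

0.957

n = 8, Σx = 859, Σy = 347, Σx² = 95891, Σy² = 17075, Σxy = 39863
nΣxy − ΣxΣy = 318904 − 298073 = 20831
nΣx² − (Σx)² = 767128 − 737881 = 29247; nΣy² − (Σy)² = 136600 − 120409 = 16191
r = 20831 / √(29247 × 16191) = 20831 / 21760.9324 ≈ 0.957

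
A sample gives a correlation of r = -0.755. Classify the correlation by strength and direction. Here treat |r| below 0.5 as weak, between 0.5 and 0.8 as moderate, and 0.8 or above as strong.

moderate negative

r = -0.755 < 0 so the relationship is negative.
|r| = 0.755, which falls in the moderate range.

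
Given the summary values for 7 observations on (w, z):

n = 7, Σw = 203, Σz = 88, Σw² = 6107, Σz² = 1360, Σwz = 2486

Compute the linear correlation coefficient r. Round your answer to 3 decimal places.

r = (nΣwz − ΣwΣz) / √[(nΣw² − (Σw)²)(nΣz² − (Σz)²)]
Numerator: 7×2486 − 203×88 = -462
Denominator: √[(42749 − 41209)(9520 − 7744)] = √[1540 × 1776] = 1653.7956
r = -462 / 1653.7956 ≈ -0.279

-0.279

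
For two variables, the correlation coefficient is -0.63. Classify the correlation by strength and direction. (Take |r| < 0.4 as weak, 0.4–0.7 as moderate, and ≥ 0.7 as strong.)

moderate negative

r = -0.63 < 0 so the relationship is negative.
|r| = 0.63, which falls in the moderate range.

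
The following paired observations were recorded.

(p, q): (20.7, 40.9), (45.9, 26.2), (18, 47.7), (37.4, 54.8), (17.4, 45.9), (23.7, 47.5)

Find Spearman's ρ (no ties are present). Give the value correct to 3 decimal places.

-0.143

Rank p: 3, 6, 2, 5, 1, 4
Rank q: 2, 1, 5, 6, 3, 4
d = rank(p) − rank(q): 1, 5, -3, -1, -2, 0; Σd² = 40
ρ = 1 − 6Σd² / [n(n²−1)] = 1 − 6×40 / (6×35) = 1 − 240/210 ≈ -0.143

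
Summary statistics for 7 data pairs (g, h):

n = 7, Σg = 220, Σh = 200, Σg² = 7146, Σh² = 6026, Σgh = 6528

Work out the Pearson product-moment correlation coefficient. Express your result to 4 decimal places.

r = (nΣgh − ΣgΣh) / √[(nΣg² − (Σg)²)(nΣh² − (Σh)²)]
Numerator: 7×6528 − 220×200 = 1696
Denominator: √[(50022 − 48400)(42182 − 40000)] = √[1622 × 2182] = 1881.2772
r = 1696 / 1881.2772 ≈ 0.9015

0.9015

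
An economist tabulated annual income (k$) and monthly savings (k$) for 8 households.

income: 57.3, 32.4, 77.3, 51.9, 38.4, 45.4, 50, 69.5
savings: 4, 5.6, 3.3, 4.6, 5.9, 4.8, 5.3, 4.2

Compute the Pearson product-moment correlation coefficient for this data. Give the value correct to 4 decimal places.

-0.9111

n = 8, Σx = 422.2, Σy = 37.7, Σx² = 23867.92, Σy² = 182.99, Σxy = 1905.85
nΣxy − ΣxΣy = 15246.8 − 15916.94 = -670.14
nΣx² − (Σx)² = 190943.36 − 178252.84 = 12690.52; nΣy² − (Σy)² = 1463.92 − 1421.29 = 42.63
r = -670.14 / √(12690.52 × 42.63) = -670.14 / 735.5249 ≈ -0.9111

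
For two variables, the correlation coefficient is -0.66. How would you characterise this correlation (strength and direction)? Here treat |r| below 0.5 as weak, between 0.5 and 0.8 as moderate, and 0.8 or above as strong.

moderate negative

r = -0.66 < 0 so the relationship is negative.
|r| = 0.66, which falls in the moderate range.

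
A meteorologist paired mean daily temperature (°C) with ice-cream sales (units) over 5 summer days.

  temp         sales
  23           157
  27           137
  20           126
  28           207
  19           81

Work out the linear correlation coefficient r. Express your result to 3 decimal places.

0.805

n = 5, Σx = 117, Σy = 708, Σx² = 2803, Σy² = 108704, Σxy = 17165
nΣxy − ΣxΣy = 85825 − 82836 = 2989
nΣx² − (Σx)² = 14015 − 13689 = 326; nΣy² − (Σy)² = 543520 − 501264 = 42256
r = 2989 / √(326 × 42256) = 2989 / 3711.5301 ≈ 0.805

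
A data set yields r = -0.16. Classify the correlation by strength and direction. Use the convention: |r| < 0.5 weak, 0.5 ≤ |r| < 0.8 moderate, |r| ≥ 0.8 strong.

r = -0.16 < 0 so the relationship is negative.
|r| = 0.16, which falls in the weak range.

weak negative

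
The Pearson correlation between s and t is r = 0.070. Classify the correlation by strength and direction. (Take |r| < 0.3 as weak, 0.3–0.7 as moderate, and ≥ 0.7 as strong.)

r = 0.070 > 0 so the relationship is positive.
|r| = 0.070, which falls in the weak range.

weak positive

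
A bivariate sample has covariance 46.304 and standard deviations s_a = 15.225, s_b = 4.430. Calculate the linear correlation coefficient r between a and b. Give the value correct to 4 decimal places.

0.6865

r = Cov(a,b) / (s_a · s_b) = 46.304 / (15.225 × 4.430)
  = 46.304 / 67.4467 ≈ 0.6865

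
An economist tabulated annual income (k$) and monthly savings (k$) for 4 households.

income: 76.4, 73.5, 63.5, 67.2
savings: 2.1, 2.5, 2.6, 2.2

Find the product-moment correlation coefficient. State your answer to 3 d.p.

-0.544

n = 4, Σx = 280.6, Σy = 9.4, Σx² = 19787.3, Σy² = 22.26, Σxy = 657.13
nΣxy − ΣxΣy = 2628.52 − 2637.64 = -9.12
nΣx² − (Σx)² = 79149.2 − 78736.36 = 412.84; nΣy² − (Σy)² = 89.04 − 88.36 = 0.68
r = -9.12 / √(412.84 × 0.68) = -9.12 / 16.7550 ≈ -0.544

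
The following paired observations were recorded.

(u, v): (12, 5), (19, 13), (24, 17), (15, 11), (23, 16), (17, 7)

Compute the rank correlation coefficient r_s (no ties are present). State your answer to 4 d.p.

Rank u: 1, 4, 6, 2, 5, 3
Rank v: 1, 4, 6, 3, 5, 2
d = rank(u) − rank(v): 0, 0, 0, -1, 0, 1; Σd² = 2
ρ = 1 − 6Σd² / [n(n²−1)] = 1 − 6×2 / (6×35) = 1 − 12/210 ≈ 0.9429

0.9429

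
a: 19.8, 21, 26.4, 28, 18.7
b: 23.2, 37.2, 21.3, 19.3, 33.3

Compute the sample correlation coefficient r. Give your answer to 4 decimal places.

n = 5, Σa = 113.9, Σb = 134.3, Σa² = 2663.69, Σb² = 3857.15, Σab = 2965.99
nΣab − ΣaΣb = 14829.95 − 15296.77 = -466.82
nΣa² − (Σa)² = 13318.45 − 12973.21 = 345.24; nΣb² − (Σb)² = 19285.75 − 18036.49 = 1249.26
r = -466.82 / √(345.24 × 1249.26) = -466.82 / 656.7302 ≈ -0.7108

-0.7108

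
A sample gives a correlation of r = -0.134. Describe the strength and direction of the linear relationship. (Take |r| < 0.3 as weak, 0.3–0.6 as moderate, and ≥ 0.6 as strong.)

weak negative

r = -0.134 < 0 so the relationship is negative.
|r| = 0.134, which falls in the weak range.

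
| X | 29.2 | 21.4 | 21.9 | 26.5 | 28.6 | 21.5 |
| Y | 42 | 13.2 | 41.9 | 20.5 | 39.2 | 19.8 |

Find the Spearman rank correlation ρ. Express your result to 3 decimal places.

Rank X: 6, 1, 3, 4, 5, 2
Rank Y: 6, 1, 5, 3, 4, 2
d = rank(X) − rank(Y): 0, 0, -2, 1, 1, 0; Σd² = 6
ρ = 1 − 6Σd² / [n(n²−1)] = 1 − 6×6 / (6×35) = 1 − 36/210 ≈ 0.829

0.829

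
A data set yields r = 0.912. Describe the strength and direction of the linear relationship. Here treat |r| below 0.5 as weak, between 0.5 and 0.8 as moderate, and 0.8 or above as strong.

r = 0.912 > 0 so the relationship is positive.
|r| = 0.912, which falls in the strong range.

strong positive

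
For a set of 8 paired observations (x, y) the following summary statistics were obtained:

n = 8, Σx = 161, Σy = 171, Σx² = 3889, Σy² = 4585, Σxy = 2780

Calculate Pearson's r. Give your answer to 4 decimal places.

r = (nΣxy − ΣxΣy) / √[(nΣx² − (Σx)²)(nΣy² − (Σy)²)]
Numerator: 8×2780 − 161×171 = -5291
Denominator: √[(31112 − 25921)(36680 − 29241)] = √[5191 × 7439] = 6214.1652
r = -5291 / 6214.1652 ≈ -0.8514

-0.8514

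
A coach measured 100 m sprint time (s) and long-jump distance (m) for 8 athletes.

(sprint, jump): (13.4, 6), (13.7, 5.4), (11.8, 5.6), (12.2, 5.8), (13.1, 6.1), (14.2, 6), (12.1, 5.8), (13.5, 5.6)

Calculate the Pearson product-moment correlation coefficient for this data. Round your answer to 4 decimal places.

0.1435

n = 8, Σx = 104, Σy = 46.3, Σx² = 1357.24, Σy² = 268.37, Σxy = 602.11
nΣxy − ΣxΣy = 4816.88 − 4815.2 = 1.68
nΣx² − (Σx)² = 10857.92 − 10816 = 41.92; nΣy² − (Σy)² = 2146.96 − 2143.69 = 3.27
r = 1.68 / √(41.92 × 3.27) = 1.68 / 11.7080 ≈ 0.1435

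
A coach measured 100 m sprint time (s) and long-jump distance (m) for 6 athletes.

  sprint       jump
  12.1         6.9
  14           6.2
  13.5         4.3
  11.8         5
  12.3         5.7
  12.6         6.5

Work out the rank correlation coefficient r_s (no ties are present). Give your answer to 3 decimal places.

-0.086

Rank sprint: 2, 6, 5, 1, 3, 4
Rank jump: 6, 4, 1, 2, 3, 5
d = rank(sprint) − rank(jump): -4, 2, 4, -1, 0, -1; Σd² = 38
ρ = 1 − 6Σd² / [n(n²−1)] = 1 − 6×38 / (6×35) = 1 − 228/210 ≈ -0.086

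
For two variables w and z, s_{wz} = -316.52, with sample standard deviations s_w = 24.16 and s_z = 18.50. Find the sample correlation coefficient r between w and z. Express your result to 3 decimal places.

-0.708

r = Cov(w,z) / (s_w · s_z) = -316.52 / (24.16 × 18.50)
  = -316.52 / 446.9600 ≈ -0.708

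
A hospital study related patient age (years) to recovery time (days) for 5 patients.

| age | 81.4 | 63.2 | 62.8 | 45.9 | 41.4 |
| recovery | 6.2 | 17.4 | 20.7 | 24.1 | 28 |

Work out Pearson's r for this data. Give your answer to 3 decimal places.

-0.968

n = 5, Σx = 294.7, Σy = 96.4, Σx² = 18384.81, Σy² = 2134.5, Σxy = 5169.71
nΣxy − ΣxΣy = 25848.55 − 28409.08 = -2560.53
nΣx² − (Σx)² = 91924.05 − 86848.09 = 5075.96; nΣy² − (Σy)² = 10672.5 − 9292.96 = 1379.54
r = -2560.53 / √(5075.96 × 1379.54) = -2560.53 / 2646.2218 ≈ -0.968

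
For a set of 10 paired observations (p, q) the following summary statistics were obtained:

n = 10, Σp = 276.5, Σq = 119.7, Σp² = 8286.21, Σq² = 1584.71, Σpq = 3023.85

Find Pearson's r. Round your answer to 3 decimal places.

r = (nΣpq − ΣpΣq) / √[(nΣp² − (Σp)²)(nΣq² − (Σq)²)]
Numerator: 10×3023.85 − 276.5×119.7 = -2858.55
Denominator: √[(82862.1 − 76452.25)(15847.1 − 14328.09)] = √[6409.85 × 1519.01] = 3120.3568
r = -2858.55 / 3120.3568 ≈ -0.916

-0.916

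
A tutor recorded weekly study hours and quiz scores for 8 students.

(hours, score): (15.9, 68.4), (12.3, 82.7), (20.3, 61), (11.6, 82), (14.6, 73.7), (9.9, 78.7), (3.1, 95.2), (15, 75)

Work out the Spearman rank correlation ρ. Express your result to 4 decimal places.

-0.8810

Rank hours: 7, 4, 8, 3, 5, 2, 1, 6
Rank score: 2, 7, 1, 6, 3, 5, 8, 4
d = rank(hours) − rank(score): 5, -3, 7, -3, 2, -3, -7, 2; Σd² = 158
ρ = 1 − 6Σd² / [n(n²−1)] = 1 − 6×158 / (8×63) = 1 − 948/504 ≈ -0.8810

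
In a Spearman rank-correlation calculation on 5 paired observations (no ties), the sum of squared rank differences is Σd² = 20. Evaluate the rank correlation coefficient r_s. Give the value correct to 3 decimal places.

ρ = 1 − 6Σd² / [n(n²−1)] = 1 − 6×20 / (5×24)
  = 1 − 120/120 = 1 − 1.0000 ≈ 0.000

0.000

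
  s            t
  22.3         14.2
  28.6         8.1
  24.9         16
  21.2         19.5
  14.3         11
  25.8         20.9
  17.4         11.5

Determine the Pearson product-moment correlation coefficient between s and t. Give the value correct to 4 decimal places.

0.1666

n = 7, Σs = 154.5, Σt = 101.2, Σs² = 3557.59, Σt² = 1593.56, Σst = 2256.74
nΣst − ΣsΣt = 15797.18 − 15635.4 = 161.78
nΣs² − (Σs)² = 24903.13 − 23870.25 = 1032.88; nΣt² − (Σt)² = 11154.92 − 10241.44 = 913.48
r = 161.78 / √(1032.88 × 913.48) = 161.78 / 971.3471 ≈ 0.1666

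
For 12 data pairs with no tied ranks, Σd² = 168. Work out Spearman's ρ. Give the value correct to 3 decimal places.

0.413

ρ = 1 − 6Σd² / [n(n²−1)] = 1 − 6×168 / (12×143)
  = 1 − 1008/1716 = 1 − 0.5874 ≈ 0.413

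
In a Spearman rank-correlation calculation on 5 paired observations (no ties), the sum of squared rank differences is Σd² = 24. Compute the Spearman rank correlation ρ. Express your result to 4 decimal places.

ρ = 1 − 6Σd² / [n(n²−1)] = 1 − 6×24 / (5×24)
  = 1 − 144/120 = 1 − 1.20000 ≈ -0.2000

-0.2000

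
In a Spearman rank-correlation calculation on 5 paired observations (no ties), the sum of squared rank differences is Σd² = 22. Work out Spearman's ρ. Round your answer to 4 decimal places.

-0.1000

ρ = 1 − 6Σd² / [n(n²−1)] = 1 − 6×22 / (5×24)
  = 1 − 132/120 = 1 − 1.10000 ≈ -0.1000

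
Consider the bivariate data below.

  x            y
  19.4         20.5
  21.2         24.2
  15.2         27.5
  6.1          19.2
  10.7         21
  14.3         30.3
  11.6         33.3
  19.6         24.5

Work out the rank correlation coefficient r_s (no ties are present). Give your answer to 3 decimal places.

Rank x: 6, 8, 5, 1, 2, 4, 3, 7
Rank y: 2, 4, 6, 1, 3, 7, 8, 5
d = rank(x) − rank(y): 4, 4, -1, 0, -1, -3, -5, 2; Σd² = 72
ρ = 1 − 6Σd² / [n(n²−1)] = 1 − 6×72 / (8×63) = 1 − 432/504 ≈ 0.143

0.143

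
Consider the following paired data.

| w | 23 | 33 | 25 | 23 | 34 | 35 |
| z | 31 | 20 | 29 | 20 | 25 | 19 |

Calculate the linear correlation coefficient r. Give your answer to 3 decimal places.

-0.536

n = 6, Σw = 173, Σz = 144, Σw² = 5153, Σz² = 3588, Σwz = 4073
nΣwz − ΣwΣz = 24438 − 24912 = -474
nΣw² − (Σw)² = 30918 − 29929 = 989; nΣz² − (Σz)² = 21528 − 20736 = 792
r = -474 / √(989 × 792) = -474 / 885.0356 ≈ -0.536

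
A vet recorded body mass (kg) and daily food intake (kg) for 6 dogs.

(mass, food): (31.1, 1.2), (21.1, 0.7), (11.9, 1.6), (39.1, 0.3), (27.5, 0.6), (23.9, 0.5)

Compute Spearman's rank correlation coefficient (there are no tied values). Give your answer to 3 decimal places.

Rank mass: 5, 2, 1, 6, 4, 3
Rank food: 5, 4, 6, 1, 3, 2
d = rank(mass) − rank(food): 0, -2, -5, 5, 1, 1; Σd² = 56
ρ = 1 − 6Σd² / [n(n²−1)] = 1 − 6×56 / (6×35) = 1 − 336/210 ≈ -0.600

-0.600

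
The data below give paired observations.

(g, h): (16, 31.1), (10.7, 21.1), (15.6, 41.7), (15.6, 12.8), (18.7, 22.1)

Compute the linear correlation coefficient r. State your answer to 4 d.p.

0.1070

n = 5, Σg = 76.6, Σh = 128.8, Σg² = 1206.9, Σh² = 3803.56, Σgh = 1986.84
nΣgh − ΣgΣh = 9934.2 − 9866.08 = 68.12
nΣg² − (Σg)² = 6034.5 − 5867.56 = 166.94; nΣh² − (Σh)² = 19017.8 − 16589.44 = 2428.36
r = 68.12 / √(166.94 × 2428.36) = 68.12 / 636.7028 ≈ 0.1070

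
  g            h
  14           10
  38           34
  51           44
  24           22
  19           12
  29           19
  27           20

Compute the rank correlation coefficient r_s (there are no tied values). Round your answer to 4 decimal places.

0.8571

Rank g: 1, 6, 7, 3, 2, 5, 4
Rank h: 1, 6, 7, 5, 2, 3, 4
d = rank(g) − rank(h): 0, 0, 0, -2, 0, 2, 0; Σd² = 8
ρ = 1 − 6Σd² / [n(n²−1)] = 1 − 6×8 / (7×48) = 1 − 48/336 ≈ 0.8571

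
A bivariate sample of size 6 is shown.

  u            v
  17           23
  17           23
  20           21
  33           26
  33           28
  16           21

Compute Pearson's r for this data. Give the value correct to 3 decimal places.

n = 6, Σu = 136, Σv = 142, Σu² = 3412, Σv² = 3400, Σuv = 3320
nΣuv − ΣuΣv = 19920 − 19312 = 608
nΣu² − (Σu)² = 20472 − 18496 = 1976; nΣv² − (Σv)² = 20400 − 20164 = 236
r = 608 / √(1976 × 236) = 608 / 682.8880 ≈ 0.890

0.890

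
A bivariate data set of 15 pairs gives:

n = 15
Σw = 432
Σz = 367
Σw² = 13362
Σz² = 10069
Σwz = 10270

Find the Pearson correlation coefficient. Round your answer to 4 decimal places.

-0.2992

r = (nΣwz − ΣwΣz) / √[(nΣw² − (Σw)²)(nΣz² − (Σz)²)]
Numerator: 15×10270 − 432×367 = -4494
Denominator: √[(200430 − 186624)(151035 − 134689)] = √[13806 × 16346] = 15022.4125
r = -4494 / 15022.4125 ≈ -0.2992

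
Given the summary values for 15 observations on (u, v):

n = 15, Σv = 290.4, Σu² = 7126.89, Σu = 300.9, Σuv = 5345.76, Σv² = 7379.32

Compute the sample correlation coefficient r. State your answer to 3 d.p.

-0.346

r = (nΣuv − ΣuΣv) / √[(nΣu² − (Σu)²)(nΣv² − (Σv)²)]
Numerator: 15×5345.76 − 300.9×290.4 = -7194.96
Denominator: √[(106903.35 − 90540.81)(110689.8 − 84332.16)] = √[16362.54 × 26357.64] = 20767.2323
r = -7194.96 / 20767.2323 ≈ -0.346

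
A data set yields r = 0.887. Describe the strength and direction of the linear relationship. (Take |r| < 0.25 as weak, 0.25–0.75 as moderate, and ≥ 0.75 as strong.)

strong positive

r = 0.887 > 0 so the relationship is positive.
|r| = 0.887, which falls in the strong range.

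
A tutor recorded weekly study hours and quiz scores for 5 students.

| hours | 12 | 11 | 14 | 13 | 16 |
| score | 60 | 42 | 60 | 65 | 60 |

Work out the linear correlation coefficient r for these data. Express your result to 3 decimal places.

0.565

n = 5, Σx = 66, Σy = 287, Σx² = 886, Σy² = 16789, Σxy = 3827
nΣxy − ΣxΣy = 19135 − 18942 = 193
nΣx² − (Σx)² = 4430 − 4356 = 74; nΣy² − (Σy)² = 83945 − 82369 = 1576
r = 193 / √(74 × 1576) = 193 / 341.5026 ≈ 0.565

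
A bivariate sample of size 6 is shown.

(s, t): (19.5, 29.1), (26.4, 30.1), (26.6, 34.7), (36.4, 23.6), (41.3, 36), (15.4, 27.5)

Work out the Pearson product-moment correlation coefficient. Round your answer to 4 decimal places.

n = 6, Σs = 165.6, Σt = 181, Σs² = 5052.58, Σt² = 5566.12, Σst = 5054.45
nΣst − ΣsΣt = 30326.7 − 29973.6 = 353.1
nΣs² − (Σs)² = 30315.48 − 27423.36 = 2892.12; nΣt² − (Σt)² = 33396.72 − 32761 = 635.72
r = 353.1 / √(2892.12 × 635.72) = 353.1 / 1355.9419 ≈ 0.2604

0.2604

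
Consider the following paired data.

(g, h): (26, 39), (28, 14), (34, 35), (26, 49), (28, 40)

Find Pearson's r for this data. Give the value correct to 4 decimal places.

-0.2152

n = 5, Σg = 142, Σh = 177, Σg² = 4076, Σh² = 6943, Σgh = 4990
nΣgh − ΣgΣh = 24950 − 25134 = -184
nΣg² − (Σg)² = 20380 − 20164 = 216; nΣh² − (Σh)² = 34715 − 31329 = 3386
r = -184 / √(216 × 3386) = -184 / 855.2052 ≈ -0.2152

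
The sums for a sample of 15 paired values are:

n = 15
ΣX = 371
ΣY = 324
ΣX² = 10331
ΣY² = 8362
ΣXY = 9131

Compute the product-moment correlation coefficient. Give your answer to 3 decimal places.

r = (nΣXY − ΣXΣY) / √[(nΣX² − (ΣX)²)(nΣY² − (ΣY)²)]
Numerator: 15×9131 − 371×324 = 16761
Denominator: √[(154965 − 137641)(125430 − 104976)] = √[17324 × 20454] = 18824.0563
r = 16761 / 18824.0563 ≈ 0.890

0.890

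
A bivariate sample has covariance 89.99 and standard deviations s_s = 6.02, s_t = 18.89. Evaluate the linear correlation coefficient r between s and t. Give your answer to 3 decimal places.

0.791

r = Cov(s,t) / (s_s · s_t) = 89.99 / (6.02 × 18.89)
  = 89.99 / 113.7178 ≈ 0.791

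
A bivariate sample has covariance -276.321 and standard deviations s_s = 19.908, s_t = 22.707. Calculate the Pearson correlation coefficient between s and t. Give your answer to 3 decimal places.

r = Cov(s,t) / (s_s · s_t) = -276.321 / (19.908 × 22.707)
  = -276.321 / 452.0510 ≈ -0.611

-0.611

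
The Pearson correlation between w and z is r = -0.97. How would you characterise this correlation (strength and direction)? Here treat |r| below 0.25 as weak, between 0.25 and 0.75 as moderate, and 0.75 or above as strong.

r = -0.97 < 0 so the relationship is negative.
|r| = 0.97, which falls in the strong range.

strong negative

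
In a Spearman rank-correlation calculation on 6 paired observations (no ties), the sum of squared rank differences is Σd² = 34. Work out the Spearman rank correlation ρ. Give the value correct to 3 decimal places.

0.029

ρ = 1 − 6Σd² / [n(n²−1)] = 1 − 6×34 / (6×35)
  = 1 − 204/210 = 1 − 0.9714 ≈ 0.029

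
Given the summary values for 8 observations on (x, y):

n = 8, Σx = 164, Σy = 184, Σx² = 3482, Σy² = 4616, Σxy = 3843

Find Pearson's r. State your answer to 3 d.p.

r = (nΣxy − ΣxΣy) / √[(nΣx² − (Σx)²)(nΣy² − (Σy)²)]
Numerator: 8×3843 − 164×184 = 568
Denominator: √[(27856 − 26896)(36928 − 33856)] = √[960 × 3072] = 1717.3002
r = 568 / 1717.3002 ≈ 0.331

0.331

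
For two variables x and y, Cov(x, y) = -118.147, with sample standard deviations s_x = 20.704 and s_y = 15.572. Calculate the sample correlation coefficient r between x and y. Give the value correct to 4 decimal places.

-0.3665

r = Cov(x,y) / (s_x · s_y) = -118.147 / (20.704 × 15.572)
  = -118.147 / 322.4027 ≈ -0.3665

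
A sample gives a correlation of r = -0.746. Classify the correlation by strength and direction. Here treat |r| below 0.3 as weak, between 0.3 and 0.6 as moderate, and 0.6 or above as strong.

strong negative

r = -0.746 < 0 so the relationship is negative.
|r| = 0.746, which falls in the strong range.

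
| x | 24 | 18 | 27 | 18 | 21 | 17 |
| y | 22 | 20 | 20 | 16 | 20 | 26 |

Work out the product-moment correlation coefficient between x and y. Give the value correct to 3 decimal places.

n = 6, Σx = 125, Σy = 124, Σx² = 2683, Σy² = 2616, Σxy = 2578
nΣxy − ΣxΣy = 15468 − 15500 = -32
nΣx² − (Σx)² = 16098 − 15625 = 473; nΣy² − (Σy)² = 15696 − 15376 = 320
r = -32 / √(473 × 320) = -32 / 389.0501 ≈ -0.082

-0.082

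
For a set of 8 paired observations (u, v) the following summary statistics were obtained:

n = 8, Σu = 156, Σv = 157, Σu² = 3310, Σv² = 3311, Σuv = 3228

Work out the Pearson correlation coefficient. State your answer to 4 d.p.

0.6708

r = (nΣuv − ΣuΣv) / √[(nΣu² − (Σu)²)(nΣv² − (Σv)²)]
Numerator: 8×3228 − 156×157 = 1332
Denominator: √[(26480 − 24336)(26488 − 24649)] = √[2144 × 1839] = 1985.6525
r = 1332 / 1985.6525 ≈ 0.6708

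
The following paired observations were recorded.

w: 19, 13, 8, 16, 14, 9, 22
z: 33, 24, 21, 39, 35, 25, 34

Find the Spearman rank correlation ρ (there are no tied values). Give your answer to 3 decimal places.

0.679

Rank w: 6, 3, 1, 5, 4, 2, 7
Rank z: 4, 2, 1, 7, 6, 3, 5
d = rank(w) − rank(z): 2, 1, 0, -2, -2, -1, 2; Σd² = 18
ρ = 1 − 6Σd² / [n(n²−1)] = 1 − 6×18 / (7×48) = 1 − 108/336 ≈ 0.679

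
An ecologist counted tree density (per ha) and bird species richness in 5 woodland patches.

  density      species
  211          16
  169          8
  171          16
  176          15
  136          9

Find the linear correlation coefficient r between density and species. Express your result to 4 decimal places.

0.6667

n = 5, Σx = 863, Σy = 64, Σx² = 151795, Σy² = 882, Σxy = 11328
nΣxy − ΣxΣy = 56640 − 55232 = 1408
nΣx² − (Σx)² = 758975 − 744769 = 14206; nΣy² − (Σy)² = 4410 − 4096 = 314
r = 1408 / √(14206 × 314) = 1408 / 2112.0331 ≈ 0.6667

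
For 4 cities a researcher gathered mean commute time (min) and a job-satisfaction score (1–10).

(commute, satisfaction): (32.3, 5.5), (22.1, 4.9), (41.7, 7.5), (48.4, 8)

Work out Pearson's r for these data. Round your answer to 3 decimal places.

n = 4, Σx = 144.5, Σy = 25.9, Σx² = 5613.15, Σy² = 174.51, Σxy = 985.89
nΣxy − ΣxΣy = 3943.56 − 3742.55 = 201.01
nΣx² − (Σx)² = 22452.6 − 20880.25 = 1572.35; nΣy² − (Σy)² = 698.04 − 670.81 = 27.23
r = 201.01 / √(1572.35 × 27.23) = 201.01 / 206.9181 ≈ 0.971

0.971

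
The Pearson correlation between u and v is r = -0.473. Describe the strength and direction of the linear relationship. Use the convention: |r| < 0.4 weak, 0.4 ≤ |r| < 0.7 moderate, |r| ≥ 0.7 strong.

moderate negative

r = -0.473 < 0 so the relationship is negative.
|r| = 0.473, which falls in the moderate range.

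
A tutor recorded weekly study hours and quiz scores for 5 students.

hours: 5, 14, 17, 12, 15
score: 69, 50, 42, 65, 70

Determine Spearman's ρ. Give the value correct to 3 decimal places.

Rank hours: 1, 3, 5, 2, 4
Rank score: 4, 2, 1, 3, 5
d = rank(hours) − rank(score): -3, 1, 4, -1, -1; Σd² = 28
ρ = 1 − 6Σd² / [n(n²−1)] = 1 − 6×28 / (5×24) = 1 − 168/120 ≈ -0.400

-0.400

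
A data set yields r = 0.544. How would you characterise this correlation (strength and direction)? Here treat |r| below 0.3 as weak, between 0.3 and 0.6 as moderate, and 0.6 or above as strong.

moderate positive

r = 0.544 > 0 so the relationship is positive.
|r| = 0.544, which falls in the moderate range.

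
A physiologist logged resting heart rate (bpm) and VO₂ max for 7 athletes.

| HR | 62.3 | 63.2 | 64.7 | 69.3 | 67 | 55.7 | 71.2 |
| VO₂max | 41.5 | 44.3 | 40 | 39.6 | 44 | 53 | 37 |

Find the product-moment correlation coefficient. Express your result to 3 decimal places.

-0.882

n = 7, Σx = 453.4, Σy = 299.4, Σx² = 29525.04, Σy² = 12966.9, Σxy = 19251.99
nΣxy − ΣxΣy = 134763.93 − 135747.96 = -984.03
nΣx² − (Σx)² = 206675.28 − 205571.56 = 1103.72; nΣy² − (Σy)² = 90768.3 − 89640.36 = 1127.94
r = -984.03 / √(1103.72 × 1127.94) = -984.03 / 1115.7643 ≈ -0.882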